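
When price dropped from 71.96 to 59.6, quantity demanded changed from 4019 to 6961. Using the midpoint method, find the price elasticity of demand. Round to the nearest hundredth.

%Δq = (6961 − 4019)/[(4019 + 6961)/2] = 2942/5490 ≈ 0.5359.
%Δp = (59.6 − 71.96)/[(71.96 + 59.6)/2] = -12.36/65.78 ≈ -0.1879.
Arc elasticity E = %Δq/%Δp ≈ 0.5359/-0.1879 ≈ -2.85.
|E| > 1: demand is elastic over this range.

-2.85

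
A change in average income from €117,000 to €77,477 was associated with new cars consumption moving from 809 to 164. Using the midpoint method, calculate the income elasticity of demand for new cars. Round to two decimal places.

%ΔQ = (164 − 809)/[(809+164)/2] = -645/486.5 ≈ -1.3258.
%ΔI = (77,477 − 117,000)/[(117,000+77,477)/2] = -39523/97238.5 ≈ -0.4065.
E_I = %ΔQ/%ΔI ≈ 3.26.
E_I > 1: normal good (luxury).

3.26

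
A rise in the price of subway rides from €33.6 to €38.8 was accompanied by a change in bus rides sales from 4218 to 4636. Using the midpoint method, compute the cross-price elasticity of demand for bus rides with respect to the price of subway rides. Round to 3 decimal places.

0.657

%ΔQ_x = (4636 − 4218)/[(4218+4636)/2] = 418/4427 ≈ 0.0944.
%ΔP_y = (38.8 − 33.6)/[(33.6+38.8)/2] ≈ 0.1436.
E_xy = 0.0944/0.1436 ≈ 0.657.
E_xy > 0, so bus rides and subway rides are substitutes.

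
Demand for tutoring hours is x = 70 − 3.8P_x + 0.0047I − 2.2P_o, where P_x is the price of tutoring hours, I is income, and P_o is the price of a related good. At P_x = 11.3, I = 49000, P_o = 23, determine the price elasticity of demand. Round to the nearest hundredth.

First evaluate x: 70 − 3.8(11.3) + 0.0047(49000) − 2.2(23) = 70 − 42.94 + 230.3 − 50.6 = 206.76.
∂x/∂P_x = −3.8, so E_p = (−3.8)·(11.3/206.76) ≈ -0.21.
|E_p| < 1: demand is inelastic.

-0.21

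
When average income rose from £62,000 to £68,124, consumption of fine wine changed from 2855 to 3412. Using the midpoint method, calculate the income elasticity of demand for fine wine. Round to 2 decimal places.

%ΔQ = (3412 − 2855)/[(2855+3412)/2] = 557/3133.5 ≈ 0.1778.
%ΔI = (68,124 − 62,000)/[(62,000+68,124)/2] = 6124/65062 ≈ 0.0941.
E_I = %ΔQ/%ΔI ≈ 1.89.
E_I > 1: normal good (luxury).

1.89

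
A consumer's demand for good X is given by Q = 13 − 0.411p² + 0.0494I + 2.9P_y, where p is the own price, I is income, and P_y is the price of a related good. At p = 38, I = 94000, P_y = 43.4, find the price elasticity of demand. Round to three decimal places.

First evaluate Q: 13 − 0.411(38)² + 0.0494(94000) + 2.9(43.4) = 13 − 593.484 + 4643.6 + 125.86 = 4188.976.
∂Q/∂p = −2·0.411·p = -31.236, so E_p = -31.236·(38/4188.976) ≈ -0.283.
|E_p| < 1: demand is inelastic.

-0.283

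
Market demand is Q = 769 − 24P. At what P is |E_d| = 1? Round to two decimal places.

16.02

For linear demand Q = a − bP, E = −bP/(a − bP). |E| = 1 ⇒ bP = a − bP ⇒ P = a/(2b).
P = 769/(2·24) ≈ 16.02.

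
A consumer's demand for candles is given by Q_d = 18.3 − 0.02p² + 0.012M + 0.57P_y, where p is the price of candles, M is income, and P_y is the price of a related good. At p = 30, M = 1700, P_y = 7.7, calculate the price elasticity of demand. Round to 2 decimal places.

Substituting, Q_d = 18.3 − 0.02(30)² + 0.012(1700) + 0.57(7.7) = 18.3 − 18 + 20.4 + 4.389 = 25.089.
∂Q_d/∂p = −2·0.02·p = -1.2, so E_p = -1.2·(30/25.089) ≈ -1.43.
|E_p| > 1: demand is elastic.

-1.43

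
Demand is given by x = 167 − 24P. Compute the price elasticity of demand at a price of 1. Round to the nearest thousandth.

-0.168

At P = 1, x = 143.
dx/dP = −24.
Point elasticity E = (dx/dP)·(P/x) = -24 × 1/143 ≈ -0.168.
|E| < 1, so demand is inelastic at this price.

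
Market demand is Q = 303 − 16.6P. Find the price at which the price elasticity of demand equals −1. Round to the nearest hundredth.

9.13

For linear demand Q = a − bP, E = −bP/(a − bP). |E| = 1 ⇒ bP = a − bP ⇒ P = a/(2b).
P = 303/(2·16.6) ≈ 9.13.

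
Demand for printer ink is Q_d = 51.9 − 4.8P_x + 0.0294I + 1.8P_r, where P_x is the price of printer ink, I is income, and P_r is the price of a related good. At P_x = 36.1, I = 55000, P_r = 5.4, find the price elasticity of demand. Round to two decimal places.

-0.12

First evaluate Q_d: 51.9 − 4.8(36.1) + 0.0294(55000) + 1.8(5.4) = 51.9 − 173.28 + 1617 + 9.72 = 1505.34.
∂Q_d/∂P_x = −4.8, so E_p = (−4.8)·(36.1/1505.34) ≈ -0.12.
|E_p| < 1: demand is inelastic.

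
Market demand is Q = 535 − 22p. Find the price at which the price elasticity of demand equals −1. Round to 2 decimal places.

For linear demand Q = a − bp, E = −bp/(a − bp). |E| = 1 ⇒ bp = a − bp ⇒ p = a/(2b).
p = 535/(2·22) ≈ 12.16.

12.16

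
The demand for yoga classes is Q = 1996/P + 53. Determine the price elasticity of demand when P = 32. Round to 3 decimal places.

At P = 32, Q = 115.375.
dQ/dP = −1996/P² = −1.9492.
Point elasticity E = (dQ/dP)·(P/Q) = -1.9492 × 32/115.375 ≈ -0.541.
|E| < 1, so demand is inelastic at this price.

-0.541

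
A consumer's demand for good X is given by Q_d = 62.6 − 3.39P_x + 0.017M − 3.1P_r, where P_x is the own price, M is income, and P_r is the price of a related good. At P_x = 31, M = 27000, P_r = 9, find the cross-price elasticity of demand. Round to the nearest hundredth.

-0.07

At the given point, Q_d = 62.6 − 3.39(31) + 0.017(27000) − 3.1(9) = 62.6 − 105.09 + 459 − 27.9 = 388.61.
∂Q_d/∂P_r = −3.1, so E_xy = -3.1·(9/388.61) ≈ -0.07.
E_xy < 0: the goods are complements.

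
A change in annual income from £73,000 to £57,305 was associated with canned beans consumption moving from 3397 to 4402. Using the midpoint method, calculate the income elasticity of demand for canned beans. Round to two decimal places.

-1.07

%ΔQ = (4402 − 3397)/[(3397+4402)/2] = 1005/3899.5 ≈ 0.2577.
%ΔI = (57,305 − 73,000)/[(73,000+57,305)/2] = -15695/65152.5 ≈ -0.2409.
E_I = %ΔQ/%ΔI ≈ -1.07.
E_I < 0: inferior good.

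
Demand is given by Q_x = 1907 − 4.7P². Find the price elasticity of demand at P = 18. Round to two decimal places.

-7.93

At P = 18, Q_x = 384.2.
dQ_x/dP = −2·4.7·P = −169.2.
Point elasticity E = (dQ_x/dP)·(P/Q_x) = -169.2 × 18/384.2 ≈ -7.93.
|E| > 1, so demand is elastic at this price.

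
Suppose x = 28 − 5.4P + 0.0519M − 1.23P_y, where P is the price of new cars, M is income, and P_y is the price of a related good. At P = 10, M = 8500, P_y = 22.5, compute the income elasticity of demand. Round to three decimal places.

First evaluate x: 28 − 5.4(10) + 0.0519(8500) − 1.23(22.5) = 28 − 54 + 441.15 − 27.675 = 387.475.
∂x/∂M = +0.0519, so E_I = 0.0519·(8500/387.475) ≈ 1.139.
E_I > 1: normal good (luxury).

1.139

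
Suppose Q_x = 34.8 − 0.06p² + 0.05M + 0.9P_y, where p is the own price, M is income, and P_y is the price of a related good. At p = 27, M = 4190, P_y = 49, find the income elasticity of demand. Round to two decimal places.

At the given point, Q_x = 34.8 − 0.06(27)² + 0.05(4190) + 0.9(49) = 34.8 − 43.74 + 209.5 + 44.1 = 244.66.
∂Q_x/∂M = +0.05, so E_I = 0.05·(4190/244.66) ≈ 0.86.
E_I ∈ (0,1): normal good (necessity).

0.86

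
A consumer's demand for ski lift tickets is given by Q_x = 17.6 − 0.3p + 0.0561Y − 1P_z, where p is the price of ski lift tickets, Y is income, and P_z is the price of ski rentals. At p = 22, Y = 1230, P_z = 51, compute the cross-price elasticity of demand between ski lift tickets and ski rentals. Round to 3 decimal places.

-1.758

Q_x = 17.6 − 0.3(22) + 0.0561(1230) − 1(51) = 17.6 − 6.6 + 69.003 − 51 = 29.003.
∂Q_x/∂P_z = −1, so E_xy = -1·(51/29.003) ≈ -1.758.
E_xy < 0: the goods are complements.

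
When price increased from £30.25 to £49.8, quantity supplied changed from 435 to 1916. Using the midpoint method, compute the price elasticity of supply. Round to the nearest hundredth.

2.58

%Δq = (1916 − 435)/[(435 + 1916)/2] = 1481/1175.5 ≈ 1.2599.
%ΔP = (49.8 − 30.25)/[(30.25 + 49.8)/2] = 19.55/40.025 ≈ 0.4884.
Arc elasticity E = %Δq/%ΔP ≈ 1.2599/0.4884 ≈ 2.58.
|E| > 1: supply is elastic over this range.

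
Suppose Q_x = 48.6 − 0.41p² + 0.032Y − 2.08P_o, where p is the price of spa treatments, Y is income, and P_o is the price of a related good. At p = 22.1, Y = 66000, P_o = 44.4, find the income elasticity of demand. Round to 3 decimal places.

1.131

Substituting, Q_x = 48.6 − 0.41(22.1)² + 0.032(66000) − 2.08(44.4) = 48.6 − 200.2481 + 2112 − 92.352 = 1867.9999.
∂Q_x/∂Y = +0.032, so E_I = 0.032·(66000/1867.9999) ≈ 1.131.
E_I > 1: normal good (luxury).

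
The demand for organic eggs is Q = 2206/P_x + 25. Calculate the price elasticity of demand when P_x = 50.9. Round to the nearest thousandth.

-0.634

At P_x = 50.9, Q = 68.3399.
dQ/dP_x = −2206/P_x² = −0.8515.
Point elasticity E = (dQ/dP_x)·(P_x/Q) = -0.8515 × 50.9/68.3399 ≈ -0.634.
|E| < 1, so demand is inelastic at this price.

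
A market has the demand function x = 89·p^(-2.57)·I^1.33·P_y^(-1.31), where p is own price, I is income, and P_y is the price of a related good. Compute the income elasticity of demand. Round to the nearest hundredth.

For a Cobb–Douglas (constant-elasticity) form x = A·I^α·…, the elasticity with respect to I equals the exponent α at every point.
Here the exponent on I is 1.33, so the income elasticity of demand is 1.33.

1.33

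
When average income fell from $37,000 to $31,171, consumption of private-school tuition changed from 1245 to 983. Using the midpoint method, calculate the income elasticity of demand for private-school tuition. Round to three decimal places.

%ΔQ = (983 − 1245)/[(1245+983)/2] = -262/1114 ≈ -0.2352.
%ΔM = (31,171 − 37,000)/[(37,000+31,171)/2] = -5829/34085.5 ≈ -0.1710.
E_I = %ΔQ/%ΔM ≈ 1.375.
E_I > 1: normal good (luxury).

1.375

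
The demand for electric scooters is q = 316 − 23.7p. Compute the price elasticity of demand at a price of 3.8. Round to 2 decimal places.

At p = 3.8, q = 225.94.
dq/dp = −23.7.
Point elasticity E = (dq/dp)·(p/q) = -23.7 × 3.8/225.94 ≈ -0.40.
|E| < 1, so demand is inelastic at this price.

-0.40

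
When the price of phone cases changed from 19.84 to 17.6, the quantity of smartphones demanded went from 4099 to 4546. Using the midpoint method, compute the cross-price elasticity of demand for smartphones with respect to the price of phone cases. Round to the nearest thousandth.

%ΔQ_x = (4546 − 4099)/[(4099+4546)/2] = 447/4322.5 ≈ 0.1034.
%ΔP_y = (17.6 − 19.84)/[(19.84+17.6)/2] ≈ -0.1197.
E_xy = 0.1034/-0.1197 ≈ -0.864.
E_xy < 0, so smartphones and phone cases are complements.

-0.864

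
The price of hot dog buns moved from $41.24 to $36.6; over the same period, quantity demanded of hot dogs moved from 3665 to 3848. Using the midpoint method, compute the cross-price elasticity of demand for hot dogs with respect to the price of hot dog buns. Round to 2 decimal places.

-0.41

%ΔQ_x = (3848 − 3665)/[(3665+3848)/2] = 183/3756.5 ≈ 0.0487.
%ΔP_y = (36.6 − 41.24)/[(41.24+36.6)/2] ≈ -0.1192.
E_xy = 0.0487/-0.1192 ≈ -0.41.
E_xy < 0, so hot dogs and hot dog buns are complements.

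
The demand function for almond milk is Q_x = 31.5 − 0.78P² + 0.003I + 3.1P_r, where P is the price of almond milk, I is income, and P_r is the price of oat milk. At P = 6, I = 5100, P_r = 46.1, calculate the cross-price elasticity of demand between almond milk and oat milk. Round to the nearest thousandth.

Substituting, Q_x = 31.5 − 0.78(6)² + 0.003(5100) + 3.1(46.1) = 31.5 − 28.08 + 15.3 + 142.91 = 161.63.
∂Q_x/∂P_r = +3.1, so E_xy = 3.1·(46.1/161.63) ≈ 0.884.
E_xy > 0: the goods are substitutes.

0.884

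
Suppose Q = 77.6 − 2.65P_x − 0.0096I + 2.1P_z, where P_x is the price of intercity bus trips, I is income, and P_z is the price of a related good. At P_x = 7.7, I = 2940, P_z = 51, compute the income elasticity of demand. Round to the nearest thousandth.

First evaluate Q: 77.6 − 2.65(7.7) − 0.0096(2940) + 2.1(51) = 77.6 − 20.405 − 28.224 + 107.1 = 136.071.
∂Q/∂I = −0.0096, so E_I = -0.0096·(2940/136.071) ≈ -0.207.
E_I < 0: inferior good.

-0.207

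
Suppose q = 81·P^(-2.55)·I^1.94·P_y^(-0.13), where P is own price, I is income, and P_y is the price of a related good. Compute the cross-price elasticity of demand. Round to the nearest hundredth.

For a Cobb–Douglas (constant-elasticity) form q = A·P_y^α·…, the elasticity with respect to P_y equals the exponent α at every point.
Here the exponent on P_y is -0.13, so the cross-price elasticity of demand is -0.13.

-0.13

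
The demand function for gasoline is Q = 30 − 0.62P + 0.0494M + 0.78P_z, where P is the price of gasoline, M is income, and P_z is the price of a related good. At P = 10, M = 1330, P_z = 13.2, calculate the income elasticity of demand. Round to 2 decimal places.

At the given point, Q = 30 − 0.62(10) + 0.0494(1330) + 0.78(13.2) = 30 − 6.2 + 65.702 + 10.296 = 99.798.
∂Q/∂M = +0.0494, so E_I = 0.0494·(1330/99.798) ≈ 0.66.
E_I ∈ (0,1): normal good (necessity).

0.66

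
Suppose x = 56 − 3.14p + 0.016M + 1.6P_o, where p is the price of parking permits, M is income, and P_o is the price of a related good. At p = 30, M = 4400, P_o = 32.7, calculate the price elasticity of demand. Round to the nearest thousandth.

Evaluating quantity at (p, M, P_o) gives x = 56 − 3.14(30) + 0.016(4400) + 1.6(32.7) = 56 − 94.2 + 70.4 + 52.32 = 84.52.
∂x/∂p = −3.14, so E_p = (−3.14)·(30/84.52) ≈ -1.115.
|E_p| > 1: demand is elastic.

-1.115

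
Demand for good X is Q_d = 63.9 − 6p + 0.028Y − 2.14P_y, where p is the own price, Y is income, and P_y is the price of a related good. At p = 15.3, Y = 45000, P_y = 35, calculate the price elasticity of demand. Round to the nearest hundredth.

First evaluate Q_d: 63.9 − 6(15.3) + 0.028(45000) − 2.14(35) = 63.9 − 91.8 + 1260 − 74.9 = 1157.2.
∂Q_d/∂p = −6, so E_p = (−6)·(15.3/1157.2) ≈ -0.08.
|E_p| < 1: demand is inelastic.

-0.08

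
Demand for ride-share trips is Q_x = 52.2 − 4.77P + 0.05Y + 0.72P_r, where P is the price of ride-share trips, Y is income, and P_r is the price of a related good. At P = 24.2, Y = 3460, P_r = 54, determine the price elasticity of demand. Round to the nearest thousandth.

Substituting, Q_x = 52.2 − 4.77(24.2) + 0.05(3460) + 0.72(54) = 52.2 − 115.434 + 173 + 38.88 = 148.646.
∂Q_x/∂P = −4.77, so E_p = (−4.77)·(24.2/148.646) ≈ -0.777.
|E_p| < 1: demand is inelastic.

-0.777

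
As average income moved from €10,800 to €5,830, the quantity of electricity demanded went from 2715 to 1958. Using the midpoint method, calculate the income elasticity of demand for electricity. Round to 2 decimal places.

0.54

%ΔQ = (1958 − 2715)/[(2715+1958)/2] = -757/2336.5 ≈ -0.3240.
%ΔY = (5,830 − 10,800)/[(10,800+5,830)/2] = -4970/8315 ≈ -0.5977.
E_I = %ΔQ/%ΔY ≈ 0.54.
E_I ∈ (0,1): normal good (necessity).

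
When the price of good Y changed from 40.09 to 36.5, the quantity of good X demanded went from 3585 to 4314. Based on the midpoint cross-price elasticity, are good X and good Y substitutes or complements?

complements

%ΔQ_x = (4314 − 3585)/[(3585+4314)/2] = 729/3949.5 ≈ 0.1846.
%ΔP_y = (36.5 − 40.09)/[(40.09+36.5)/2] ≈ -0.0937.
E_xy = 0.1846/-0.0937 ≈ -1.969.
E_xy < 0, so the goods are complements.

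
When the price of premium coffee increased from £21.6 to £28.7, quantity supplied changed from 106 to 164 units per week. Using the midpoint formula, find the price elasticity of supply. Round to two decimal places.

%Δq = (164 − 106)/[(106 + 164)/2] = 58/135 ≈ 0.4296.
%Δp = (28.7 − 21.6)/[(21.6 + 28.7)/2] = 7.1/25.15 ≈ 0.2823.
Arc elasticity E = %Δq/%Δp ≈ 0.4296/0.2823 ≈ 1.52.
|E| > 1: supply is elastic over this range.

1.52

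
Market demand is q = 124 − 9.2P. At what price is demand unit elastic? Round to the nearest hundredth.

For linear demand q = a − bP, E = −bP/(a − bP). |E| = 1 ⇒ bP = a − bP ⇒ P = a/(2b).
P = 124/(2·9.2) ≈ 6.74.

6.74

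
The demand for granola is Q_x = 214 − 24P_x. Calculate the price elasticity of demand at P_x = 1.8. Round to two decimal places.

-0.25

At P_x = 1.8, Q_x = 170.8.
dQ_x/dP_x = −24.
Point elasticity E = (dQ_x/dP_x)·(P_x/Q_x) = -24 × 1.8/170.8 ≈ -0.25.
|E| < 1, so demand is inelastic at this price.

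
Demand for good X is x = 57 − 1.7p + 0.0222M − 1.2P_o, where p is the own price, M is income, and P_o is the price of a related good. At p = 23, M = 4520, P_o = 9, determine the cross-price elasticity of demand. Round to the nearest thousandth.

-0.101

At the given point, x = 57 − 1.7(23) + 0.0222(4520) − 1.2(9) = 57 − 39.1 + 100.344 − 10.8 = 107.444.
∂x/∂P_o = −1.2, so E_xy = -1.2·(9/107.444) ≈ -0.101.
E_xy < 0: the goods are complements.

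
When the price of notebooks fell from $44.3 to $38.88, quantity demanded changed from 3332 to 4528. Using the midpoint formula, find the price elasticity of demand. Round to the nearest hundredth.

-2.34

%Δq = (4528 − 3332)/[(3332 + 4528)/2] = 1196/3930 ≈ 0.3043.
%ΔP = (38.88 − 44.3)/[(44.3 + 38.88)/2] = -5.42/41.59 ≈ -0.1303.
Arc elasticity E = %Δq/%ΔP ≈ 0.3043/-0.1303 ≈ -2.34.
|E| > 1: demand is elastic over this range.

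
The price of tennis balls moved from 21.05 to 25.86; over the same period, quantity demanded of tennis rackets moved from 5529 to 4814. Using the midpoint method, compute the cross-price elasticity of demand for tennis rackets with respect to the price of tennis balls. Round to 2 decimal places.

-0.67

%ΔQ_x = (4814 − 5529)/[(5529+4814)/2] = -715/5171.5 ≈ -0.1383.
%ΔP_y = (25.86 − 21.05)/[(21.05+25.86)/2] ≈ 0.2051.
E_xy = -0.1383/0.2051 ≈ -0.67.
E_xy < 0, so tennis rackets and tennis balls are complements.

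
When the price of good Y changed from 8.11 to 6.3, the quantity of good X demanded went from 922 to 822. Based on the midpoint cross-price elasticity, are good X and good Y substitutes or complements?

substitutes

%ΔQ_x = (822 − 922)/[(922+822)/2] = -100/872 ≈ -0.1147.
%ΔP_y = (6.3 − 8.11)/[(8.11+6.3)/2] ≈ -0.2512.
E_xy = -0.1147/-0.2512 ≈ 0.456.
E_xy > 0, so the goods are substitutes.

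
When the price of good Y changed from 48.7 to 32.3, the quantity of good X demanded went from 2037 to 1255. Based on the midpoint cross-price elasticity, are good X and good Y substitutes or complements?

%ΔQ_x = (1255 − 2037)/[(2037+1255)/2] = -782/1646 ≈ -0.4751.
%ΔP_y = (32.3 − 48.7)/[(48.7+32.3)/2] ≈ -0.4049.
E_xy = -0.4751/-0.4049 ≈ 1.173.
E_xy > 0, so the goods are substitutes.

substitutes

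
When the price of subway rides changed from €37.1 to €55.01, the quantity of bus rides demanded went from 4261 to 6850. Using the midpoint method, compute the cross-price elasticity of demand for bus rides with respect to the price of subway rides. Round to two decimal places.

%ΔQ_x = (6850 − 4261)/[(4261+6850)/2] = 2589/5555.5 ≈ 0.4660.
%ΔP_y = (55.01 − 37.1)/[(37.1+55.01)/2] ≈ 0.3889.
E_xy = 0.4660/0.3889 ≈ 1.20.
E_xy > 0, so bus rides and subway rides are substitutes.

1.20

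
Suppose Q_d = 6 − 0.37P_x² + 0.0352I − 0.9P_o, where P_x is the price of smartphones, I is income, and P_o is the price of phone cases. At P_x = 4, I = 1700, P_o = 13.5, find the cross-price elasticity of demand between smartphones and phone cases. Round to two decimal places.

Substituting, Q_d = 6 − 0.37(4)² + 0.0352(1700) − 0.9(13.5) = 6 − 5.92 + 59.84 − 12.15 = 47.77.
∂Q_d/∂P_o = −0.9, so E_xy = -0.9·(13.5/47.77) ≈ -0.25.
E_xy < 0: the goods are complements.

-0.25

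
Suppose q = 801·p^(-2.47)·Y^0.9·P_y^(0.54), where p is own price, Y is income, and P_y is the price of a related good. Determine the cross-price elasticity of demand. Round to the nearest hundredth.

For a Cobb–Douglas (constant-elasticity) form q = A·P_y^α·…, the elasticity with respect to P_y equals the exponent α at every point.
Here the exponent on P_y is 0.54, so the cross-price elasticity of demand is 0.54.

0.54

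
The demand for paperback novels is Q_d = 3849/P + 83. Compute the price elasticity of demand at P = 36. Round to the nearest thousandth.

-0.563

At P = 36, Q_d = 189.9167.
dQ_d/dP = −3849/P² = −2.9699.
Point elasticity E = (dQ_d/dP)·(P/Q_d) = -2.9699 × 36/189.9167 ≈ -0.563.
|E| < 1, so demand is inelastic at this price.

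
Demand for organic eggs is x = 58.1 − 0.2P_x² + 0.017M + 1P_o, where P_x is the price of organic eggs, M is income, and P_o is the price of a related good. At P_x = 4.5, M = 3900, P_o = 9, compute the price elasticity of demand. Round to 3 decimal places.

At the given point, x = 58.1 − 0.2(4.5)² + 0.017(3900) + 1(9) = 58.1 − 4.05 + 66.3 + 9 = 129.35.
∂x/∂P_x = −2·0.2·P_x = -1.8, so E_p = -1.8·(4.5/129.35) ≈ -0.063.
|E_p| < 1: demand is inelastic.

-0.063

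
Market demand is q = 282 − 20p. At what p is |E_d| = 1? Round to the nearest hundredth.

7.05

For linear demand q = a − bp, E = −bp/(a − bp). |E| = 1 ⇒ bp = a − bp ⇒ p = a/(2b).
p = 282/(2·20) = 7.05.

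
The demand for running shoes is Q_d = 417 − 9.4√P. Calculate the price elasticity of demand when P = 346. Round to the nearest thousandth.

-0.361

At P = 346, Q_d = 242.1499.
dQ_d/dP = −9.4/(2√P) = −9.4/(2·18.6011).
Point elasticity E = (dQ_d/dP)·(P/Q_d) = -0.2527 × 346/242.1499 ≈ -0.361.
|E| < 1, so demand is inelastic at this price.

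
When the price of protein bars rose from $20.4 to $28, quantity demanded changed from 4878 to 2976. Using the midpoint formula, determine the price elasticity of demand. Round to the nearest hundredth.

-1.54

%Δq = (2976 − 4878)/[(4878 + 2976)/2] = -1902/3927 ≈ -0.4843.
%ΔP = (28 − 20.4)/[(20.4 + 28)/2] = 7.6/24.2 ≈ 0.3140.
Arc elasticity E = %Δq/%ΔP ≈ -0.4843/0.3140 ≈ -1.54.
|E| > 1: demand is elastic over this range.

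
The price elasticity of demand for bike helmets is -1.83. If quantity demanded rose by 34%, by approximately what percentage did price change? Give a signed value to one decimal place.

-18.6

%ΔQ ≈ E × %ΔP ⇒ %ΔP = %ΔQ / E = (34%)/(-1.83) ≈ -18.6%.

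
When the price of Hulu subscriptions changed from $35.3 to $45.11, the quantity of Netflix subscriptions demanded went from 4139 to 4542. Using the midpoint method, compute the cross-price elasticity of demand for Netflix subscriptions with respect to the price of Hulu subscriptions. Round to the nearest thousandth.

0.381

%ΔQ_x = (4542 − 4139)/[(4139+4542)/2] = 403/4340.5 ≈ 0.0928.
%ΔP_y = (45.11 − 35.3)/[(35.3+45.11)/2] ≈ 0.2440.
E_xy = 0.0928/0.2440 ≈ 0.381.
E_xy > 0, so Netflix subscriptions and Hulu subscriptions are substitutes.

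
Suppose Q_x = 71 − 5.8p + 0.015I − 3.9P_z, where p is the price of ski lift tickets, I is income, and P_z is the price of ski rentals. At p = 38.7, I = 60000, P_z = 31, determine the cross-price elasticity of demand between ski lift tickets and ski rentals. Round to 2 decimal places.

-0.19

First evaluate Q_x: 71 − 5.8(38.7) + 0.015(60000) − 3.9(31) = 71 − 224.46 + 900 − 120.9 = 625.64.
∂Q_x/∂P_z = −3.9, so E_xy = -3.9·(31/625.64) ≈ -0.19.
E_xy < 0: the goods are complements.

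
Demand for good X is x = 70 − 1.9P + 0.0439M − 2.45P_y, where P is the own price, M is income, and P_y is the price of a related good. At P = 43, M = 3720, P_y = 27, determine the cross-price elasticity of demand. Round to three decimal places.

-0.774

First evaluate x: 70 − 1.9(43) + 0.0439(3720) − 2.45(27) = 70 − 81.7 + 163.308 − 66.15 = 85.458.
∂x/∂P_y = −2.45, so E_xy = -2.45·(27/85.458) ≈ -0.774.
E_xy < 0: the goods are complements.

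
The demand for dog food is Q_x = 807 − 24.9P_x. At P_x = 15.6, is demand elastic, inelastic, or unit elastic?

inelastic

At P_x = 15.6, Q_x = 418.56.
dQ_x/dP_x = −24.9.
Point elasticity E = (dQ_x/dP_x)·(P_x/Q_x) = -24.9 × 15.6/418.56 ≈ -0.928.
|E| ≈ 0.928 < 1, so demand is inelastic.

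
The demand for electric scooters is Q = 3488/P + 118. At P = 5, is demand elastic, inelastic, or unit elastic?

At P = 5, Q = 815.6.
dQ/dP = −3488/P² = −139.52.
Point elasticity E = (dQ/dP)·(P/Q) = -139.52 × 5/815.6 ≈ -0.855.
|E| ≈ 0.855 < 1, so demand is inelastic.

inelastic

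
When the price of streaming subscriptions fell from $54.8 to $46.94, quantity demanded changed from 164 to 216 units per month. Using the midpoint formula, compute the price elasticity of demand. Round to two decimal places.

-1.77

%ΔQ = (216 − 164)/[(164 + 216)/2] = 52/190 ≈ 0.2737.
%ΔP = (46.94 − 54.8)/[(54.8 + 46.94)/2] = -7.86/50.87 ≈ -0.1545.
Arc elasticity E = %ΔQ/%ΔP ≈ 0.2737/-0.1545 ≈ -1.77.
|E| > 1: demand is elastic over this range.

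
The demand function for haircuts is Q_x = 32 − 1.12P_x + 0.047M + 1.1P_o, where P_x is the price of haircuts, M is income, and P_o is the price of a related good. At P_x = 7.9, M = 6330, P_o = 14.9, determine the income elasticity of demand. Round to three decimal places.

Evaluating quantity at (P_x, M, P_o) gives Q_x = 32 − 1.12(7.9) + 0.047(6330) + 1.1(14.9) = 32 − 8.848 + 297.51 + 16.39 = 337.052.
∂Q_x/∂M = +0.047, so E_I = 0.047·(6330/337.052) ≈ 0.883.
E_I ∈ (0,1): normal good (necessity).

0.883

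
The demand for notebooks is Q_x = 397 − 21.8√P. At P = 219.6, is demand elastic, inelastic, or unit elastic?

elastic

At P = 219.6, Q_x = 73.9478.
dQ_x/dP = −21.8/(2√P) = −21.8/(2·14.8189).
Point elasticity E = (dQ_x/dP)·(P/Q_x) = -0.7355 × 219.6/73.9478 ≈ -2.184.
|E| ≈ 2.184 > 1, so demand is elastic.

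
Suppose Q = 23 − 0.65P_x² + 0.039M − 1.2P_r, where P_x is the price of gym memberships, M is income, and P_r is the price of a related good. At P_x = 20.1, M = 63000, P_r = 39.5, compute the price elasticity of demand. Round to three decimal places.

Substituting, Q = 23 − 0.65(20.1)² + 0.039(63000) − 1.2(39.5) = 23 − 262.6065 + 2457 − 47.4 = 2169.9935.
∂Q/∂P_x = −2·0.65·P_x = -26.13, so E_p = -26.13·(20.1/2169.9935) ≈ -0.242.
|E_p| < 1: demand is inelastic.

-0.242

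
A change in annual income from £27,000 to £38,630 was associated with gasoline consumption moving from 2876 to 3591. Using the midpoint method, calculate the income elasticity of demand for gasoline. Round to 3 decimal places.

0.624

%ΔQ = (3591 − 2876)/[(2876+3591)/2] = 715/3233.5 ≈ 0.2211.
%ΔI = (38,630 − 27,000)/[(27,000+38,630)/2] = 11630/32815 ≈ 0.3544.
E_I = %ΔQ/%ΔI ≈ 0.624.
E_I ∈ (0,1): normal good (necessity).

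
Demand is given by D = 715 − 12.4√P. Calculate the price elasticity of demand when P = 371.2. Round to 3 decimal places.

-0.251

At P = 371.2, D = 476.0948.
dD/dP = −12.4/(2√P) = −12.4/(2·19.2666).
Point elasticity E = (dD/dP)·(P/D) = -0.3218 × 371.2/476.0948 ≈ -0.251.
|E| < 1, so demand is inelastic at this price.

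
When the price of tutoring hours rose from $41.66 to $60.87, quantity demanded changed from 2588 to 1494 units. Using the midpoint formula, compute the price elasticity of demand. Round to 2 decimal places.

%Δq = (1494 − 2588)/[(2588 + 1494)/2] = -1094/2041 ≈ -0.5360.
%Δp = (60.87 − 41.66)/[(41.66 + 60.87)/2] = 19.21/51.265 ≈ 0.3747.
Arc elasticity E = %Δq/%Δp ≈ -0.5360/0.3747 ≈ -1.43.
|E| > 1: demand is elastic over this range.

-1.43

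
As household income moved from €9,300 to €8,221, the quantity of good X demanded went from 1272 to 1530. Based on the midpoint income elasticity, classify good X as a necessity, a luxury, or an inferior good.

inferior

%ΔQ = (1530 − 1272)/[(1272+1530)/2] = 258/1401 ≈ 0.1842.
%ΔY = (8,221 − 9,300)/[(9,300+8,221)/2] = -1079/8760.5 ≈ -0.1232.
E_I = %ΔQ/%ΔY ≈ -1.495.
E_I < 0: inferior good.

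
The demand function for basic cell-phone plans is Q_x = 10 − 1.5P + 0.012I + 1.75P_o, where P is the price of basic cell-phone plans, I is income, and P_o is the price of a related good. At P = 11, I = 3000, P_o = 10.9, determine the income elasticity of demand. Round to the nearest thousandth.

0.741

Evaluating quantity at (P, I, P_o) gives Q_x = 10 − 1.5(11) + 0.012(3000) + 1.75(10.9) = 10 − 16.5 + 36 + 19.075 = 48.575.
∂Q_x/∂I = +0.012, so E_I = 0.012·(3000/48.575) ≈ 0.741.
E_I ∈ (0,1): normal good (necessity).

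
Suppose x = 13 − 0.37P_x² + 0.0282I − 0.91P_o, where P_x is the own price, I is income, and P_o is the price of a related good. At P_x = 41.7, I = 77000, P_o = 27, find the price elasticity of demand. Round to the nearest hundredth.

-0.85

Evaluating quantity at (P_x, I, P_o) gives x = 13 − 0.37(41.7)² + 0.0282(77000) − 0.91(27) = 13 − 643.3893 + 2171.4 − 24.57 = 1516.4407.
∂x/∂P_x = −2·0.37·P_x = -30.858, so E_p = -30.858·(41.7/1516.4407) ≈ -0.85.
|E_p| < 1: demand is inelastic.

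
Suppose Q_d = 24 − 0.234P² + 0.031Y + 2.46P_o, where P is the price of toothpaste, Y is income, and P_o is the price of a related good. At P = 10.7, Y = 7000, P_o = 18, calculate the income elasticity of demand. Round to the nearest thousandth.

0.839

First evaluate Q_d: 24 − 0.234(10.7)² + 0.031(7000) + 2.46(18) = 24 − 26.7907 + 217 + 44.28 = 258.4893.
∂Q_d/∂Y = +0.031, so E_I = 0.031·(7000/258.4893) ≈ 0.839.
E_I ∈ (0,1): normal good (necessity).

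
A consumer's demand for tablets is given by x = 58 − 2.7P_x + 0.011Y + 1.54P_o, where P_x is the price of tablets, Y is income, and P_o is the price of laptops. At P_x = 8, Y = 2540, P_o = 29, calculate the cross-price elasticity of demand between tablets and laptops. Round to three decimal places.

Substituting, x = 58 − 2.7(8) + 0.011(2540) + 1.54(29) = 58 − 21.6 + 27.94 + 44.66 = 109.
∂x/∂P_o = +1.54, so E_xy = 1.54·(29/109) ≈ 0.410.
E_xy > 0: the goods are substitutes.

0.410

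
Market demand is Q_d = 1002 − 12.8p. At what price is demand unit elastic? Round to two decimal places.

For linear demand Q_d = a − bp, E = −bp/(a − bp). |E| = 1 ⇒ bp = a − bp ⇒ p = a/(2b).
p = 1002/(2·12.8) ≈ 39.14.

39.14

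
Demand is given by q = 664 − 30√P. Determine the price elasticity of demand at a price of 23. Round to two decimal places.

At P = 23, q = 520.1251.
dq/dP = −30/(2√P) = −30/(2·4.7958).
Point elasticity E = (dq/dP)·(P/q) = -3.1277 × 23/520.1251 ≈ -0.14.
|E| < 1, so demand is inelastic at this price.

-0.14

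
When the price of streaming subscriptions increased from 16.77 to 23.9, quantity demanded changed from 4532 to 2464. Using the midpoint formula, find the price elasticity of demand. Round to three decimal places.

%Δq = (2464 − 4532)/[(4532 + 2464)/2] = -2068/3498 ≈ -0.5912.
%ΔP = (23.9 − 16.77)/[(16.77 + 23.9)/2] = 7.13/20.335 ≈ 0.3506.
Arc elasticity E = %Δq/%ΔP ≈ -0.5912/0.3506 ≈ -1.686.
|E| > 1: demand is elastic over this range.

-1.686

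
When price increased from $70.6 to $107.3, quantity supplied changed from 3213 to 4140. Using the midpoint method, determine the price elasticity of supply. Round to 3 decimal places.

%ΔQ = (4140 − 3213)/[(3213 + 4140)/2] = 927/3676.5 ≈ 0.2521.
%ΔP = (107.3 − 70.6)/[(70.6 + 107.3)/2] = 36.7/88.95 ≈ 0.4126.
Arc elasticity E = %ΔQ/%ΔP ≈ 0.2521/0.4126 ≈ 0.611.
|E| < 1: supply is inelastic over this range.

0.611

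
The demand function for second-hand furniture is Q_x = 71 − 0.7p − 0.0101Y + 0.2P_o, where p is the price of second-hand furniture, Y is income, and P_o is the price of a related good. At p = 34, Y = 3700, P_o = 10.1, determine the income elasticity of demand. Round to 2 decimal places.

Q_x = 71 − 0.7(34) − 0.0101(3700) + 0.2(10.1) = 71 − 23.8 − 37.37 + 2.02 = 11.85.
∂Q_x/∂Y = −0.0101, so E_I = -0.0101·(3700/11.85) ≈ -3.15.
E_I < 0: inferior good.

-3.15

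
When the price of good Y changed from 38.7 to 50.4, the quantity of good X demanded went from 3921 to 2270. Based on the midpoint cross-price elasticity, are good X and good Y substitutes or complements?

complements

%ΔQ_x = (2270 − 3921)/[(3921+2270)/2] = -1651/3095.5 ≈ -0.5334.
%ΔP_y = (50.4 − 38.7)/[(38.7+50.4)/2] ≈ 0.2626.
E_xy = -0.5334/0.2626 ≈ -2.031.
E_xy < 0, so the goods are complements.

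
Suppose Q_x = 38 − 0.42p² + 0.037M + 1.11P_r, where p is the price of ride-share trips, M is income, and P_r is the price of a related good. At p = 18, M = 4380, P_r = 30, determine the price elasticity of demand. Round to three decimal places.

At the given point, Q_x = 38 − 0.42(18)² + 0.037(4380) + 1.11(30) = 38 − 136.08 + 162.06 + 33.3 = 97.28.
∂Q_x/∂p = −2·0.42·p = -15.12, so E_p = -15.12·(18/97.28) ≈ -2.798.
|E_p| > 1: demand is elastic.

-2.798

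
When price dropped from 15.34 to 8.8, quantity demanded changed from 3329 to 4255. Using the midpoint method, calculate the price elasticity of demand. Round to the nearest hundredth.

-0.45

%Δq = (4255 − 3329)/[(3329 + 4255)/2] = 926/3792 ≈ 0.2442.
%Δp = (8.8 − 15.34)/[(15.34 + 8.8)/2] = -6.54/12.07 ≈ -0.5418.
Arc elasticity E = %Δq/%Δp ≈ 0.2442/-0.5418 ≈ -0.45.
|E| < 1: demand is inelastic over this range.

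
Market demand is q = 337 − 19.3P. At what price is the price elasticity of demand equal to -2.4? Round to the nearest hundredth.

12.33

Set −bP/(a − bP) = −2.4 ⇒ bP = 2.4(a − bP) ⇒ bP(1+2.4) = 2.4·a.
P = 2.4·337/(19.3·3.4) ≈ 12.33.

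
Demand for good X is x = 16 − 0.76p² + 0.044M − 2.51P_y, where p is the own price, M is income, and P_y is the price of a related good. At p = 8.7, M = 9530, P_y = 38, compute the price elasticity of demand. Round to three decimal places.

At the given point, x = 16 − 0.76(8.7)² + 0.044(9530) − 2.51(38) = 16 − 57.5244 + 419.32 − 95.38 = 282.4156.
∂x/∂p = −2·0.76·p = -13.224, so E_p = -13.224·(8.7/282.4156) ≈ -0.407.
|E_p| < 1: demand is inelastic.

-0.407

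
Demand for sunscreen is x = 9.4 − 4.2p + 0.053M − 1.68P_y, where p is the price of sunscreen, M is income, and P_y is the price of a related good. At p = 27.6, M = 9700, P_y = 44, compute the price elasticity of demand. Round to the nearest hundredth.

-0.35

Evaluating quantity at (p, M, P_y) gives x = 9.4 − 4.2(27.6) + 0.053(9700) − 1.68(44) = 9.4 − 115.92 + 514.1 − 73.92 = 333.66.
∂x/∂p = −4.2, so E_p = (−4.2)·(27.6/333.66) ≈ -0.35.
|E_p| < 1: demand is inelastic.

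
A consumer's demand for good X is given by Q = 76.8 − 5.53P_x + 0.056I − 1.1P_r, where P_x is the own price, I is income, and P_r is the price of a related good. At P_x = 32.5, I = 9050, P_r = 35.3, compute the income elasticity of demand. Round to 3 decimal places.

1.388

At the given point, Q = 76.8 − 5.53(32.5) + 0.056(9050) − 1.1(35.3) = 76.8 − 179.725 + 506.8 − 38.83 = 365.045.
∂Q/∂I = +0.056, so E_I = 0.056·(9050/365.045) ≈ 1.388.
E_I > 1: normal good (luxury).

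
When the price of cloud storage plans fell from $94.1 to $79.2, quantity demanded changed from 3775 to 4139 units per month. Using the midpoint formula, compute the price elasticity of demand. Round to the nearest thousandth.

%Δq = (4139 − 3775)/[(3775 + 4139)/2] = 364/3957 ≈ 0.0920.
%Δp = (79.2 − 94.1)/[(94.1 + 79.2)/2] = -14.9/86.65 ≈ -0.1720.
Arc elasticity E = %Δq/%Δp ≈ 0.0920/-0.1720 ≈ -0.535.
|E| < 1: demand is inelastic over this range.

-0.535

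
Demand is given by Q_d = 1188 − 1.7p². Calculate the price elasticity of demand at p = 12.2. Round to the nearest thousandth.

-0.541

At p = 12.2, Q_d = 934.972.
dQ_d/dp = −2·1.7·p = −41.48.
Point elasticity E = (dQ_d/dp)·(p/Q_d) = -41.48 × 12.2/934.972 ≈ -0.541.
|E| < 1, so demand is inelastic at this price.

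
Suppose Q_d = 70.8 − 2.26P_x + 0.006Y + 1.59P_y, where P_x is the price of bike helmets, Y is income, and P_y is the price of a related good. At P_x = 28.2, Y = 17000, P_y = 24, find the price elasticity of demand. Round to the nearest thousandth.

-0.433

Q_d = 70.8 − 2.26(28.2) + 0.006(17000) + 1.59(24) = 70.8 − 63.732 + 102 + 38.16 = 147.228.
∂Q_d/∂P_x = −2.26, so E_p = (−2.26)·(28.2/147.228) ≈ -0.433.
|E_p| < 1: demand is inelastic.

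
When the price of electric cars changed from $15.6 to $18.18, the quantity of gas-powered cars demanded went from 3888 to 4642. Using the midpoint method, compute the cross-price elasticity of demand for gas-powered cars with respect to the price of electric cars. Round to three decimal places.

%ΔQ_x = (4642 − 3888)/[(3888+4642)/2] = 754/4265 ≈ 0.1768.
%ΔP_y = (18.18 − 15.6)/[(15.6+18.18)/2] ≈ 0.1528.
E_xy = 0.1768/0.1528 ≈ 1.157.
E_xy > 0, so gas-powered cars and electric cars are substitutes.

1.157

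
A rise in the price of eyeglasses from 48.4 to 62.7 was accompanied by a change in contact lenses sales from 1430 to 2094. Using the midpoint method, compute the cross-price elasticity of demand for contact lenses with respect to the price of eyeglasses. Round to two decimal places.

1.46

%ΔQ_x = (2094 − 1430)/[(1430+2094)/2] = 664/1762 ≈ 0.3768.
%ΔP_y = (62.7 − 48.4)/[(48.4+62.7)/2] ≈ 0.2574.
E_xy = 0.3768/0.2574 ≈ 1.46.
E_xy > 0, so contact lenses and eyeglasses are substitutes.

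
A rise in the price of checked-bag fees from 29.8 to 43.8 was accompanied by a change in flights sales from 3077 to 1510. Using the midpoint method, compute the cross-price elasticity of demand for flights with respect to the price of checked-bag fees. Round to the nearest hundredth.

%ΔQ_x = (1510 − 3077)/[(3077+1510)/2] = -1567/2293.5 ≈ -0.6832.
%ΔP_y = (43.8 − 29.8)/[(29.8+43.8)/2] ≈ 0.3804.
E_xy = -0.6832/0.3804 ≈ -1.80.
E_xy < 0, so flights and checked-bag fees are complements.

-1.80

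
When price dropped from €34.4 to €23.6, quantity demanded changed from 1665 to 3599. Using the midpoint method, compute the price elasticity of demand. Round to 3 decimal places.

%Δq = (3599 − 1665)/[(1665 + 3599)/2] = 1934/2632 ≈ 0.7348.
%Δp = (23.6 − 34.4)/[(34.4 + 23.6)/2] = -10.8/29 ≈ -0.3724.
Arc elasticity E = %Δq/%Δp ≈ 0.7348/-0.3724 ≈ -1.973.
|E| > 1: demand is elastic over this range.

-1.973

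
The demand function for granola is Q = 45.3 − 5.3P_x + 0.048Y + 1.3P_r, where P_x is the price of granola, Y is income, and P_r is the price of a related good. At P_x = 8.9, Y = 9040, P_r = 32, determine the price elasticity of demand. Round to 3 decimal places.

-0.100

Substituting, Q = 45.3 − 5.3(8.9) + 0.048(9040) + 1.3(32) = 45.3 − 47.17 + 433.92 + 41.6 = 473.65.
∂Q/∂P_x = −5.3, so E_p = (−5.3)·(8.9/473.65) ≈ -0.100.
|E_p| < 1: demand is inelastic.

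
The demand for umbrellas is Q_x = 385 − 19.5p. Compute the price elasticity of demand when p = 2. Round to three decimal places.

At p = 2, Q_x = 346.
dQ_x/dp = −19.5.
Point elasticity E = (dQ_x/dp)·(p/Q_x) = -19.5 × 2/346 ≈ -0.113.
|E| < 1, so demand is inelastic at this price.

-0.113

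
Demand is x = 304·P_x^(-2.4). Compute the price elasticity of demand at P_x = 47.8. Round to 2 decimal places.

-2.40

For a Cobb–Douglas (constant-elasticity) form x = A·P_x^α·…, the elasticity with respect to P_x equals the exponent α at every point.
Here the exponent on P_x is -2.4, so the price elasticity of demand is -2.40.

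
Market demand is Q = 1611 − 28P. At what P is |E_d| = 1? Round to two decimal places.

28.77

For linear demand Q = a − bP, E = −bP/(a − bP). |E| = 1 ⇒ bP = a − bP ⇒ P = a/(2b).
P = 1611/(2·28) ≈ 28.77.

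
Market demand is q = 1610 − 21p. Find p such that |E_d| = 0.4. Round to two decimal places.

21.90

Set −bp/(a − bp) = −0.4 ⇒ bp = 0.4(a − bp) ⇒ bp(1+0.4) = 0.4·a.
p = 0.4·1610/(21·1.4) ≈ 21.90.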